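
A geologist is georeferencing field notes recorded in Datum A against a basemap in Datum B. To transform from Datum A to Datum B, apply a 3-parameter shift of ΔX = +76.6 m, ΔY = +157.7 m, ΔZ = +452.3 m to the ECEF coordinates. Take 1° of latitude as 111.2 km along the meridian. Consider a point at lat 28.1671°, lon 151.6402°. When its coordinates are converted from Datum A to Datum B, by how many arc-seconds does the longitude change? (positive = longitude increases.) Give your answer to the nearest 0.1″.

sin φ = 0.472045, cos φ = 0.881575, sin λ = 0.475007, cos λ = -0.879982.
East component: ΔE = −sin λ·ΔX + cos λ·ΔY = −(0.475007)(76.6) + (-0.879982)(157.7) = -175.16 m.
1° of latitude spans 111200 m; at latitude φ, 1° of longitude spans that × cos φ = 98031.1 m, so Δλ = -175.16 / 98031.1 × 3600 = -6.432″.

Δλ = -6.4″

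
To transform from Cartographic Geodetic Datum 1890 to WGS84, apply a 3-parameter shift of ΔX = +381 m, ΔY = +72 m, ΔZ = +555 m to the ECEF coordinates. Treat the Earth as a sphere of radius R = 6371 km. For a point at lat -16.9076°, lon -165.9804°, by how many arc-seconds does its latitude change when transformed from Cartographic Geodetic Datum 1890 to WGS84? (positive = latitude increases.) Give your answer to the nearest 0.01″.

Δφ = 13.55″

sin φ = -0.290829, cos φ = 0.956775, sin λ = -0.242254, cos λ = -0.970213.
North component: ΔN = −sin φ cos λ·ΔX − sin φ sin λ·ΔY + cos φ·ΔZ = −(-0.290829)(-0.970213)(381) − (-0.290829)(-0.242254)(72) + (0.956775)(555) = 418.43 m.
1° of latitude spans πR/180 = 111195 m, so Δφ = 418.43 / 111195 × 3600 = 13.547″.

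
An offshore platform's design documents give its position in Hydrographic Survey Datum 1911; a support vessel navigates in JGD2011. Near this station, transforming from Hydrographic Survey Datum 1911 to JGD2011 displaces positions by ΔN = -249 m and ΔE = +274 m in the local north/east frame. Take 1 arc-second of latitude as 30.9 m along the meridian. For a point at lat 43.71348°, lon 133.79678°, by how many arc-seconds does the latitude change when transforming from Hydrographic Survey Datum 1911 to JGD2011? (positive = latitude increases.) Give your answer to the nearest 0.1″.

Δφ = -8.1″

1″ of latitude = 30.90 m, so Δφ = -249.0 / 30.90 = -8.058″.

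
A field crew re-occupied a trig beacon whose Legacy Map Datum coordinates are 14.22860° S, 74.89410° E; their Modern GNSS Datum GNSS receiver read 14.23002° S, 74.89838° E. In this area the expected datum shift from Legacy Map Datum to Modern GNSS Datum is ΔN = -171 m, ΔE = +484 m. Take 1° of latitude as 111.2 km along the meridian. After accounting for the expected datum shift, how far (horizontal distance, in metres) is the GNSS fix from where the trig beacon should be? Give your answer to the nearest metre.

Observed coordinate differences: Δφ = -0.00142°, Δλ = +0.00428°.
Converting to metres (1° lat = 111200 m, cos φ = 0.969323): observed ΔN = -157.9 m, observed ΔE = 461.3 m.
Subtracting the expected shift leaves a residual of -157.9 − (-171) = 13.1 m north and 461.3 − (484) = -22.7 m east.
Residual distance = √(13.1² + (-22.7)²) = 26.2 m.

26 m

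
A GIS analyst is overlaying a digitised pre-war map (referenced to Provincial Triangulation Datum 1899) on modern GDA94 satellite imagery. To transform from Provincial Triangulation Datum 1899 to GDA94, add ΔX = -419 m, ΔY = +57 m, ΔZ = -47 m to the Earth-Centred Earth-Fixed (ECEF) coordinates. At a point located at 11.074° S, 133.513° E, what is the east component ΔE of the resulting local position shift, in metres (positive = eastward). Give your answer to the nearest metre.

At φ = -11.074°, λ = 133.513°: sin φ = -0.192077, cos φ = 0.981380, sin λ = 0.725218, cos λ = -0.688519.
ΔE = −sin λ·ΔX + cos λ·ΔY = −(0.725218)·(-419) + (-0.688519)·(57) = 264.62 m.

ΔE = 265 m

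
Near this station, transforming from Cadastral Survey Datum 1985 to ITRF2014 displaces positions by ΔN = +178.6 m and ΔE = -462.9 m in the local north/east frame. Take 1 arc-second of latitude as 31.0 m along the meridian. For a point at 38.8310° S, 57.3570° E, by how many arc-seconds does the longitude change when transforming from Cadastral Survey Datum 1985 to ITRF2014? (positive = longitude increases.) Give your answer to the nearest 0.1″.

At latitude -38.8310°, cos φ = 0.778999.
1″ of longitude at this latitude = 31.00 × cos φ = 24.1490 m, so Δλ = -462.9 / 24.1490 = -19.169″.

Δλ = -19.2″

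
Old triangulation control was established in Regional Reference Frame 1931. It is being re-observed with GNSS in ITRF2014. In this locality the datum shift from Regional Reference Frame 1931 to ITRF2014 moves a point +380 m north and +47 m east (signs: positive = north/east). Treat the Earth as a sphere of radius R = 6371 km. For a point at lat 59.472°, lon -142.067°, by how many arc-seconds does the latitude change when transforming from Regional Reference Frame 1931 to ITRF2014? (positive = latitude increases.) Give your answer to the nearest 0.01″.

Δφ = 12.30″

On a sphere of radius R, 1 rad of latitude = R, so Δφ = ΔN / R = 380.0 / 6371000 = 5.9645e-05 rad = 12.303″.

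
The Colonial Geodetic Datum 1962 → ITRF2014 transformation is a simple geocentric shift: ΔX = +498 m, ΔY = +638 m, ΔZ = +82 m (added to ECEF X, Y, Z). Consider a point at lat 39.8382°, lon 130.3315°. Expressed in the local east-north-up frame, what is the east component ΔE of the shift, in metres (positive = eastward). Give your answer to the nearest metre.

ΔE = -793 m

At φ = 39.8382°, λ = 130.3315°: sin φ = 0.640622, cos φ = 0.767857, sin λ = 0.762313, cos λ = -0.647209.
ΔE = −sin λ·ΔX + cos λ·ΔY = −(0.762313)·(498) + (-0.647209)·(638) = -792.55 m.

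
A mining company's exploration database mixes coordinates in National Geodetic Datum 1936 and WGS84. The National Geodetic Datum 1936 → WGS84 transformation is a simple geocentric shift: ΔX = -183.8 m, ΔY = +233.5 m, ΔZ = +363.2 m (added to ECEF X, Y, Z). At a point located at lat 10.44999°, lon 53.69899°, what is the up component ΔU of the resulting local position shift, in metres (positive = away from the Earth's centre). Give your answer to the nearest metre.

ΔU = 144 m

The local up (radial) axis is (cos φ cos λ, cos φ sin λ, sin φ), giving ΔU = -107.010 + 185.061 + 65.876 = 143.93 m.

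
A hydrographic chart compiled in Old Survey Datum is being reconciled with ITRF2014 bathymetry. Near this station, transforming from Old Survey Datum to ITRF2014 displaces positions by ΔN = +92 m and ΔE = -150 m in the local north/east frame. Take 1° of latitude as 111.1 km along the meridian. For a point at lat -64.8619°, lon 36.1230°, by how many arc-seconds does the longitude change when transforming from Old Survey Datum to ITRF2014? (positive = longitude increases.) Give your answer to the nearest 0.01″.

Δλ = -11.44″

At latitude -64.8619°, cos φ = 0.424802.
1° of longitude at this latitude = 111.1 × cos φ = 47.20 km, so Δλ = -150.0 / 47195.4 = -0.0031783° = -11.442″.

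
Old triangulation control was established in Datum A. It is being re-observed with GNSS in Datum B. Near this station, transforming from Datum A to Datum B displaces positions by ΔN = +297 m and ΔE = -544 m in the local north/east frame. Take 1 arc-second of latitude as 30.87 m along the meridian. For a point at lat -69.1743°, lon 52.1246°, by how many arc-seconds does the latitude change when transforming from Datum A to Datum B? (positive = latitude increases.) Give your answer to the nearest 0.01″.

Δφ = 9.62″

1″ of latitude = 30.87 m, so Δφ = 297.0 / 30.87 = 9.621″.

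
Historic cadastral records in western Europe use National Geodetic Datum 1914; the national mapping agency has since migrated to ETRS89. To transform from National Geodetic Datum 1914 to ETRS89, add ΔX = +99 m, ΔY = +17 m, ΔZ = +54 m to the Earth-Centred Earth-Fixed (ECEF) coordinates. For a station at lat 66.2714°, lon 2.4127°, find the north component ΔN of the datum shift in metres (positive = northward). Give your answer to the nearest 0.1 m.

ΔN = -69.5 m

The local north axis is (−sin φ cos λ, −sin φ sin λ, cos φ), giving ΔN = -90.550 − 0.655 + 21.730 = -69.48 m.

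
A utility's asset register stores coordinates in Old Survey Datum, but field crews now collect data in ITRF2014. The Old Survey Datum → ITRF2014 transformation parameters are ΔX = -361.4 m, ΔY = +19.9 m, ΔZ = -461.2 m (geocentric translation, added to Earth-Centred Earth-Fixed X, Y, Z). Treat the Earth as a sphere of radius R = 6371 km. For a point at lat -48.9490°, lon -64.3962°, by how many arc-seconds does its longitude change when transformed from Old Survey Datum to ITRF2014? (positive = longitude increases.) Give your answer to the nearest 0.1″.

Δλ = -15.6″

sin φ = -0.754125, cos φ = 0.656731, sin λ = -0.901804, cos λ = 0.432146.
East component: ΔE = −sin λ·ΔX + cos λ·ΔY = −(-0.901804)(-361.4) + (0.432146)(19.9) = -317.31 m.
1° of latitude spans πR/180 = 111195 m; at latitude φ, 1° of longitude spans that × cos φ = 73025.1 m, so Δλ = -317.31 / 73025.1 × 3600 = -15.643″.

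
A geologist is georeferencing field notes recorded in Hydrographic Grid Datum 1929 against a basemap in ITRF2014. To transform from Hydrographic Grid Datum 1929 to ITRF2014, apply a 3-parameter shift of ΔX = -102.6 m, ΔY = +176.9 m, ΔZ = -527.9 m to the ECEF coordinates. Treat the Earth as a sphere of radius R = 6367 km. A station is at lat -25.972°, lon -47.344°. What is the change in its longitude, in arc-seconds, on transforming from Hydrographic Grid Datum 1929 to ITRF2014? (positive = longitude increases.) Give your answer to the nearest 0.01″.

Δλ = 1.60″

sin φ = -0.437932, cos φ = 0.899008, sin λ = -0.735435, cos λ = 0.677595.
East component: ΔE = −sin λ·ΔX + cos λ·ΔY = −(-0.735435)(-102.6) + (0.677595)(176.9) = 44.41 m.
1° of latitude spans πR/180 = 111125 m; at latitude φ, 1° of longitude spans that × cos φ = 99902.4 m, so Δλ = 44.41 / 99902.4 × 3600 = 1.600″.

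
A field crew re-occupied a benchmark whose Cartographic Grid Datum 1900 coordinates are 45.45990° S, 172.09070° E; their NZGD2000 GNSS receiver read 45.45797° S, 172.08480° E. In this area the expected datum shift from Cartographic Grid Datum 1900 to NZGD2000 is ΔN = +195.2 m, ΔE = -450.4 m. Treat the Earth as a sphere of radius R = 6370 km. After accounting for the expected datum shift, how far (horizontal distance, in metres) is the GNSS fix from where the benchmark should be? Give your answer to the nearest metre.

22 m

Observed coordinate differences: Δφ = +0.00193°, Δλ = -0.00590°.
Converting to metres (1° lat = 111177 m, cos φ = 0.701408): observed ΔN = 214.6 m, observed ΔE = -460.1 m.
Subtracting the expected shift leaves a residual of 214.6 − (195.2) = 19.4 m north and -460.1 − (-450.4) = -9.7 m east.
Residual distance = √(19.4² + (-9.7)²) = 21.7 m.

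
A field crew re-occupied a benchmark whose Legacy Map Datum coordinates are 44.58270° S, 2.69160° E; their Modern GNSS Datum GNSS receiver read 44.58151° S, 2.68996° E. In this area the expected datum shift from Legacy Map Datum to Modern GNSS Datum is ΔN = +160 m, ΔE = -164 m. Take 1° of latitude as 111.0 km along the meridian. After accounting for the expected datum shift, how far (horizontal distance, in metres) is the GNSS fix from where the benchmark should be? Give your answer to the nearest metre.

Observed coordinate differences: Δφ = +0.00119°, Δλ = -0.00164°.
Converting to metres (1° lat = 111000 m, cos φ = 0.712238): observed ΔN = 132.1 m, observed ΔE = -129.7 m.
Subtracting the expected shift leaves a residual of 132.1 − (160) = -27.9 m north and -129.7 − (-164) = 34.3 m east.
Residual distance = √((-27.9)² + 34.3²) = 44.3 m.

44 m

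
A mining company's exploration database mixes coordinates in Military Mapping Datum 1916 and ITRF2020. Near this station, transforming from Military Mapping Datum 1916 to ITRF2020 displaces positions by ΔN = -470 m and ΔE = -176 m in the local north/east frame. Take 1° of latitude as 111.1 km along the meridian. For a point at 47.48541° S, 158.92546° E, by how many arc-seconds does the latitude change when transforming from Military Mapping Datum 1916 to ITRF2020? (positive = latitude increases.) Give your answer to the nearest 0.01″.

1° of latitude = 111.1 km, so Δφ = -470.0 / 111100 = -0.0042304° = -15.230″.

Δφ = -15.23″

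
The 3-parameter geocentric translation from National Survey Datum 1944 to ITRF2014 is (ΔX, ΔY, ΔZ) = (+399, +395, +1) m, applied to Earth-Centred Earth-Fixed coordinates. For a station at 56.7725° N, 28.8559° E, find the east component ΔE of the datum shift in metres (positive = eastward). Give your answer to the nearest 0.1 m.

The local east axis at (φ, λ) is (−sin λ, cos λ, 0), so ΔE = −sin(28.8559°)·399 + cos(28.8559°)·395 = 153.39 m.

ΔE = 153.4 m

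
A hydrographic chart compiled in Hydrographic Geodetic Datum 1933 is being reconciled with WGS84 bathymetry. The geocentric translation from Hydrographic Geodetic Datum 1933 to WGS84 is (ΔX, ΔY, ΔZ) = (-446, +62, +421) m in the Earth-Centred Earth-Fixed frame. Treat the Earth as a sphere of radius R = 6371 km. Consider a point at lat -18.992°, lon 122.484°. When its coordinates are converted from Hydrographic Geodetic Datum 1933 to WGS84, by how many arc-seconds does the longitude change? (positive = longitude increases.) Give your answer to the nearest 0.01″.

sin φ = -0.325436, cos φ = 0.945564, sin λ = 0.843541, cos λ = -0.537064.
East component: ΔE = −sin λ·ΔX + cos λ·ΔY = −(0.843541)(-446) + (-0.537064)(62) = 342.92 m.
1° of latitude spans πR/180 = 111195 m; at latitude φ, 1° of longitude spans that × cos φ = 105141.9 m, so Δλ = 342.92 / 105141.9 × 3600 = 11.741″.

Δλ = 11.74″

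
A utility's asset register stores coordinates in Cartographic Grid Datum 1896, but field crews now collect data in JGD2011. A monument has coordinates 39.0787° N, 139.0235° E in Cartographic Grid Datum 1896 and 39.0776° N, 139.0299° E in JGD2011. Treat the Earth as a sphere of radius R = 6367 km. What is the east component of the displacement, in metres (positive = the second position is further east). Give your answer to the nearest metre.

ΔE = 552 m

Δφ = 39.0776° − 39.0787° = -0.0011°; Δλ = 139.0299° − 139.0235° = +0.0064°.
1° along a meridian = πR/180 = 111125 m.
ΔN = Δφ × 111125 = -122.2 m; ΔE = Δλ × 111125 × cos(39.0787°) = +0.0064 × 111125 × 0.776281 = 552.1 m.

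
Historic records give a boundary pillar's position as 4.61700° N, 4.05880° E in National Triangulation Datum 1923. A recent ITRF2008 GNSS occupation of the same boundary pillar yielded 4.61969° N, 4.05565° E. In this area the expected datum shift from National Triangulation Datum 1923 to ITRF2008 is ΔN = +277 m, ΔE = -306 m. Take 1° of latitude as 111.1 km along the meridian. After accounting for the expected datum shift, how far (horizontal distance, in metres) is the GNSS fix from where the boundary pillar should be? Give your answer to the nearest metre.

Observed coordinate differences: Δφ = +0.00269°, Δλ = -0.00315°.
Converting to metres (1° lat = 111100 m, cos φ = 0.996755): observed ΔN = 298.9 m, observed ΔE = -348.8 m.
Subtracting the expected shift leaves a residual of 298.9 − (277) = 21.9 m north and -348.8 − (-306) = -42.8 m east.
Residual distance = √(21.9² + (-42.8)²) = 48.1 m.

48 m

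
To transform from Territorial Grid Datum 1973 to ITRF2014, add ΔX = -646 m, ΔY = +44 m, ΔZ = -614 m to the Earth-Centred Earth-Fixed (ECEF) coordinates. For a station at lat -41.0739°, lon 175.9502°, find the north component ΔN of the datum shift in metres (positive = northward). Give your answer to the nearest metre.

The local north axis is (−sin φ cos λ, −sin φ sin λ, cos φ), giving ΔN = 423.383 + 2.042 − 462.872 = -37.45 m.

ΔN = -37 m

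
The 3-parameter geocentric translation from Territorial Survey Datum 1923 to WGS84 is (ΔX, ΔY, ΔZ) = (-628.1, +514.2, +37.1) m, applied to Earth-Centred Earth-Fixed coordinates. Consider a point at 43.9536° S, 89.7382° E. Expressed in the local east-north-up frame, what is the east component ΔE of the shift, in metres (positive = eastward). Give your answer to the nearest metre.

ΔE = 630 m

The local east axis at (φ, λ) is (−sin λ, cos λ, 0), so ΔE = −sin(89.7382°)·(-628.1) + cos(89.7382°)·514.2 = 630.44 m.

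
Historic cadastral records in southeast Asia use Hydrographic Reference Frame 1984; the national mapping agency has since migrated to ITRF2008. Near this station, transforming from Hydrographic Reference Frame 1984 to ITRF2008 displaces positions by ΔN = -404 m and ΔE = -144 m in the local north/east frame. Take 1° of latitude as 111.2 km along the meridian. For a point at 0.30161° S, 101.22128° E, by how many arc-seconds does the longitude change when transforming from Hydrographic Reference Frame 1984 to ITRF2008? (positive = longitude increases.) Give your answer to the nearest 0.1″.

At latitude -0.30161°, cos φ = 0.999986.
1° of longitude at this latitude = 111.2 × cos φ = 111.20 km, so Δλ = -144.0 / 111198.5 = -0.0012950° = -4.662″.

Δλ = -4.7″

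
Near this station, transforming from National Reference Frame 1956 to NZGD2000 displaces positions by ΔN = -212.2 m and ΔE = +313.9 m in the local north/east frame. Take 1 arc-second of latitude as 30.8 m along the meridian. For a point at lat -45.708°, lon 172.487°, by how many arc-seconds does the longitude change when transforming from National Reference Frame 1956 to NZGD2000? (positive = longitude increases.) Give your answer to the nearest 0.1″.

At latitude -45.708°, cos φ = 0.698315.
1″ of longitude at this latitude = 30.80 × cos φ = 21.5081 m, so Δλ = 313.9 / 21.5081 = 14.594″.

Δλ = 14.6″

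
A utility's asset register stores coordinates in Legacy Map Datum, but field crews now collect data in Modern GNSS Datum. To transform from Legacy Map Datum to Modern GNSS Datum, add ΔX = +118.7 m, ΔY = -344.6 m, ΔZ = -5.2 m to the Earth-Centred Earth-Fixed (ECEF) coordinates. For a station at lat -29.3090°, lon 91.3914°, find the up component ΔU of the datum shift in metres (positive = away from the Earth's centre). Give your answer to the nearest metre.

At φ = -29.3090°, λ = 91.3914°: sin φ = -0.489519, cos φ = 0.871992, sin λ = 0.999705, cos λ = -0.024282.
ΔU = cos φ cos λ·ΔX + cos φ sin λ·ΔY + sin φ·ΔZ = (0.871992)(-0.024282)(118.7) + (0.871992)(0.999705)(-344.6) + (-0.489519)(-5.2) = -300.37 m.

ΔU = -300 m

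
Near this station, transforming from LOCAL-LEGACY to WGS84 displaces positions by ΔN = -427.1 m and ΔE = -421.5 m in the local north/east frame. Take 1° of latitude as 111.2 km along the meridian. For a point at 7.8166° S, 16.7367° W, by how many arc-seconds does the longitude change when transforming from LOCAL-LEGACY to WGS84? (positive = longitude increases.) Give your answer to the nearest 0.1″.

Δλ = -13.8″

At latitude -7.8166°, cos φ = 0.990708.
1° of longitude at this latitude = 111.2 × cos φ = 110.17 km, so Δλ = -421.5 / 110166.8 = -0.0038260° = -13.774″.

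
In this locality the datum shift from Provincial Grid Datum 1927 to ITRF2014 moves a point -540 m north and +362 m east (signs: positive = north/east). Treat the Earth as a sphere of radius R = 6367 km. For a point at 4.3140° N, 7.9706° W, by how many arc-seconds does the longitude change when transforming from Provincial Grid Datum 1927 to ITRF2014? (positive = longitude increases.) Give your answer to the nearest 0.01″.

Δλ = 11.76″

At latitude 4.3140°, cos φ = 0.997167.
One radian of longitude at latitude φ spans R cos φ, so Δλ = ΔE / (R cos φ) = 362.0 / (6367000 × 0.997167) = 5.7017e-05 rad = 11.761″.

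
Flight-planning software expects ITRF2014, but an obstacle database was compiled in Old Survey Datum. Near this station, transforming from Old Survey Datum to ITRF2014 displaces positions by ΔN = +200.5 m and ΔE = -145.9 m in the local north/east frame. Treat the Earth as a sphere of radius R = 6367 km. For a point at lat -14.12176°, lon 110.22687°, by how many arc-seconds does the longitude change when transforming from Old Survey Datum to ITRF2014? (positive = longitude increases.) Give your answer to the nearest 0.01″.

At latitude -14.12176°, cos φ = 0.969779.
One radian of longitude at latitude φ spans R cos φ, so Δλ = ΔE / (R cos φ) = -145.9 / (6367000 × 0.969779) = -2.3629e-05 rad = -4.874″.

Δλ = -4.87″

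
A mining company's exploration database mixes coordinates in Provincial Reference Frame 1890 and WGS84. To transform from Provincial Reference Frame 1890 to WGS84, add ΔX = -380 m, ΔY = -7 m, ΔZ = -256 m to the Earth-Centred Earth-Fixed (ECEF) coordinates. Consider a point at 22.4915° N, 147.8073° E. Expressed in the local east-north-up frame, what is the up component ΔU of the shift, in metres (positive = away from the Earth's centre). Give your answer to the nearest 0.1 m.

ΔU = 195.7 m

The local up (radial) axis is (cos φ cos λ, cos φ sin λ, sin φ), giving ΔU = 297.119 − 3.446 − 97.932 = 195.74 m.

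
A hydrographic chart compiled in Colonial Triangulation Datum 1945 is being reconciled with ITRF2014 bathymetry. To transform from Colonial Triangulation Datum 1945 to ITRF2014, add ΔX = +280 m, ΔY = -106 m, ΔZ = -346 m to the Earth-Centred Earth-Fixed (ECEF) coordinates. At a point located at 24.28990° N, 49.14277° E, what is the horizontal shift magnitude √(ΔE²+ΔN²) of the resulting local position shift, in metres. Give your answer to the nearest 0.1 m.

At φ = 24.28990°, λ = 49.14277°: sin φ = 0.411354, cos φ = 0.911476, sin λ = 0.756342, cos λ = 0.654176.
ΔE = −sin λ·ΔX + cos λ·ΔY = −(0.756342)·(280) + (0.654176)·(-106) = -281.12 m.
ΔN = −sin φ cos λ·ΔX − sin φ sin λ·ΔY + cos φ·ΔZ = −(0.411354)(0.654176)(280) − (0.411354)(0.756342)(-106) + (0.911476)(-346) = -357.74 m.
Horizontal magnitude = √(ΔE² + ΔN²) = √((-281.12)² + (-357.74)²) = 454.98 m.

455.0 m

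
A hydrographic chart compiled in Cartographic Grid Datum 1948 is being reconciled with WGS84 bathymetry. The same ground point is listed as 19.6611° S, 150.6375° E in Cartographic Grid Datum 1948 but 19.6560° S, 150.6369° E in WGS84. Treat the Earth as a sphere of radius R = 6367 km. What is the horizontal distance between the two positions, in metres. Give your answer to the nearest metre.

570 m

Δφ = -19.6560° − -19.6611° = +0.0051°; Δλ = 150.6369° − 150.6375° = -0.0006°.
1° along a meridian = πR/180 = 111125 m.
ΔN = Δφ × 111125 = 566.7 m; ΔE = Δλ × 111125 × cos(-19.6611°) = -0.0006 × 111125 × 0.941699 = -62.8 m.
Distance = √(ΔE² + ΔN²) = √((-62.8)² + 566.7²) = 570.2 m.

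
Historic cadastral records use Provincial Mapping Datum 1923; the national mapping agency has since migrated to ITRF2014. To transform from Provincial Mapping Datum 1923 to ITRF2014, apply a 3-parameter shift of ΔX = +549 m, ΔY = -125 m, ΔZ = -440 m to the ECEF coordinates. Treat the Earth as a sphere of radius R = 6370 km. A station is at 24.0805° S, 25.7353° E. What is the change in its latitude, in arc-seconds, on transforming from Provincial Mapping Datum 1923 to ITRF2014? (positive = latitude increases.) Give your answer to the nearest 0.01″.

sin φ = -0.408020, cos φ = 0.912973, sin λ = 0.434214, cos λ = 0.900810.
North component: ΔN = −sin φ cos λ·ΔX − sin φ sin λ·ΔY + cos φ·ΔZ = −(-0.408020)(0.900810)(549) − (-0.408020)(0.434214)(-125) + (0.912973)(-440) = -222.07 m.
1° of latitude spans πR/180 = 111177 m, so Δφ = -222.07 / 111177 × 3600 = -7.191″.

Δφ = -7.19″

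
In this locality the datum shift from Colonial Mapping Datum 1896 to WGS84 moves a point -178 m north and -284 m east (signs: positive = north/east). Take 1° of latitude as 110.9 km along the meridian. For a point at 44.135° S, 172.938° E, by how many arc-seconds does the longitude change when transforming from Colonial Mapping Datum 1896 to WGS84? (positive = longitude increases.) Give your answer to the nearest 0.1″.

At latitude -44.135°, cos φ = 0.717701.
1° of longitude at this latitude = 110.9 × cos φ = 79.59 km, so Δλ = -284.0 / 79593.0 = -0.0035682° = -12.845″.

Δλ = -12.8″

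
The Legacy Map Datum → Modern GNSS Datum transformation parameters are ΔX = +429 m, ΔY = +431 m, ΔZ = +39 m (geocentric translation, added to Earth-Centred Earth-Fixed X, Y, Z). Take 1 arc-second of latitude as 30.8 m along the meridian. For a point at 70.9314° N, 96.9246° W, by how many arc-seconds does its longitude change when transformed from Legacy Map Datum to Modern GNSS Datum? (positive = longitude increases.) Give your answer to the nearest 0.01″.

Δλ = 37.16″

sin φ = 0.945128, cos φ = 0.326700, sin λ = -0.992706, cos λ = -0.120563.
East component: ΔE = −sin λ·ΔX + cos λ·ΔY = −(-0.992706)(429) + (-0.120563)(431) = 373.91 m.
1° of latitude spans 3600 × 30.80 = 110880 m; at latitude φ, 1° of longitude spans that × cos φ = 36224.5 m, so Δλ = 373.91 / 36224.5 × 3600 = 37.159″.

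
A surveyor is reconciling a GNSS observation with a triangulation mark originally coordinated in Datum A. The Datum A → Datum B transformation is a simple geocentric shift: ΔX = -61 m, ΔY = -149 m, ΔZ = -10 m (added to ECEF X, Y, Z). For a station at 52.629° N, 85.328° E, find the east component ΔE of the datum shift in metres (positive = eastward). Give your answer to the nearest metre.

ΔE = 49 m

At φ = 52.629°, λ = 85.328°: sin φ = 0.794722, cos φ = 0.606974, sin λ = 0.996677, cos λ = 0.081451.
ΔE = −sin λ·ΔX + cos λ·ΔY = −(0.996677)·(-61) + (0.081451)·(-149) = 48.66 m.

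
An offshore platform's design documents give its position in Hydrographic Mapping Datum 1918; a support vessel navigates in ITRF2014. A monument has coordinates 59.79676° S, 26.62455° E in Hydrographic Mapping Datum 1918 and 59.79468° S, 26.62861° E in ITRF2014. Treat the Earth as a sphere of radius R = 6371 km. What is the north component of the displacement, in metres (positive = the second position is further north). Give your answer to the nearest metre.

Δφ = -59.79468° − -59.79676° = +0.00208°; Δλ = 26.62861° − 26.62455° = +0.00406°.
1° along a meridian = πR/180 = 111195 m.
ΔN = Δφ × 111195 = 231.3 m; ΔE = Δλ × 111195 × cos(-59.79676°) = +0.00406 × 111195 × 0.503069 = 227.1 m.

ΔN = 231 m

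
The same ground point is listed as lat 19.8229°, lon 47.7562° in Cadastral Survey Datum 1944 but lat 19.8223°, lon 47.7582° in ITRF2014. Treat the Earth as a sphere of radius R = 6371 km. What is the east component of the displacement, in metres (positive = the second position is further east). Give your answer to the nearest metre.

ΔE = 209 m

Δφ = 19.8223° − 19.8229° = -0.0006°; Δλ = 47.7582° − 47.7562° = +0.0020°.
1° along a meridian = πR/180 = 111195 m.
ΔN = Δφ × 111195 = -66.7 m; ΔE = Δλ × 111195 × cos(19.8229°) = +0.0020 × 111195 × 0.940745 = 209.2 m.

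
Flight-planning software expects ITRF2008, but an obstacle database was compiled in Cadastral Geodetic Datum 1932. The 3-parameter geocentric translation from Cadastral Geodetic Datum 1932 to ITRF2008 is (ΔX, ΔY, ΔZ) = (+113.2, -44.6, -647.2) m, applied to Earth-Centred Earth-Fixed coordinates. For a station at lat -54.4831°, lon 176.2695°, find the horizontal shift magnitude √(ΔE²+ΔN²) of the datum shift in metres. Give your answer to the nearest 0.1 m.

The local east axis at (φ, λ) is (−sin λ, cos λ, 0), so ΔE = −sin(176.2695°)·113.2 + cos(176.2695°)·(-44.6) = 37.14 m.
The local north axis is (−sin φ cos λ, −sin φ sin λ, cos φ), giving ΔN = -91.943 − 2.362 − 375.986 = -470.29 m.
Horizontal magnitude = √(ΔE² + ΔN²) = √(37.14² + (-470.29)²) = 471.76 m.

471.8 m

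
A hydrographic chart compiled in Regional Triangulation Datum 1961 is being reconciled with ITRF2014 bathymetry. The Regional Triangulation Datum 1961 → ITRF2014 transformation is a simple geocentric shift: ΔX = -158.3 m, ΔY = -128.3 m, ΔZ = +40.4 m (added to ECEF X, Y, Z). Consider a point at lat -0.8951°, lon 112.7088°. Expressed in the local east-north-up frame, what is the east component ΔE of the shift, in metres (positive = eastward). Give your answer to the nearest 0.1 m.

ΔE = 195.6 m

The local east axis at (φ, λ) is (−sin λ, cos λ, 0), so ΔE = −sin(112.7088°)·(-158.3) + cos(112.7088°)·(-128.3) = 195.56 m.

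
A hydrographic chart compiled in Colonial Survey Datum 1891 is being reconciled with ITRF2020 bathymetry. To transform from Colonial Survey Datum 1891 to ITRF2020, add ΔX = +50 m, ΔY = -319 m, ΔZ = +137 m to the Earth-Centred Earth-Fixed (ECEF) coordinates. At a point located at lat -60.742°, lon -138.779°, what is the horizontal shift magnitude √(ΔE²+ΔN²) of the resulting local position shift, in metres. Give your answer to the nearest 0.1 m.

At φ = -60.742°, λ = -138.779°: sin φ = -0.872428, cos φ = 0.488743, sin λ = -0.658965, cos λ = -0.752173.
ΔE = −sin λ·ΔX + cos λ·ΔY = −(-0.658965)·(50) + (-0.752173)·(-319) = 272.89 m.
ΔN = −sin φ cos λ·ΔX − sin φ sin λ·ΔY + cos φ·ΔZ = −(-0.872428)(-0.752173)(50) − (-0.872428)(-0.658965)(-319) + (0.488743)(137) = 217.54 m.
Horizontal magnitude = √(ΔE² + ΔN²) = √(272.89² + 217.54²) = 348.99 m.

349.0 m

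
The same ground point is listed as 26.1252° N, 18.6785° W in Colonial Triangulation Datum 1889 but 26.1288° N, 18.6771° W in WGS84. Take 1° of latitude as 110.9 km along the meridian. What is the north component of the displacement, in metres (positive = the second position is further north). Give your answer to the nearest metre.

Δφ = 26.1288° − 26.1252° = +0.0036°; Δλ = -18.6771° − -18.6785° = +0.0014°.
ΔN = Δφ × 110900 = 399.2 m; ΔE = Δλ × 110900 × cos(26.1252°) = +0.0014 × 110900 × 0.897834 = 139.4 m.

ΔN = 399 m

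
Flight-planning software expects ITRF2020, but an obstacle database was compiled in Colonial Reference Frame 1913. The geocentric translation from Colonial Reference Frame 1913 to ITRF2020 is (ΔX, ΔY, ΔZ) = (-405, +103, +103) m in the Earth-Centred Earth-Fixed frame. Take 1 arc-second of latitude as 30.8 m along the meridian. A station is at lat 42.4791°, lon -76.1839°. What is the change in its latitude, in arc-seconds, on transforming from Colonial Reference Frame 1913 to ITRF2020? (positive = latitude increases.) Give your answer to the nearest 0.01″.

sin φ = 0.675321, cos φ = 0.737524, sin λ = -0.971067, cos λ = 0.238806.
North component: ΔN = −sin φ cos λ·ΔX − sin φ sin λ·ΔY + cos φ·ΔZ = −(0.675321)(0.238806)(-405) − (0.675321)(-0.971067)(103) + (0.737524)(103) = 208.83 m.
1° of latitude spans 3600 × 30.80 = 110880 m, so Δφ = 208.83 / 110880 × 3600 = 6.780″.

Δφ = 6.78″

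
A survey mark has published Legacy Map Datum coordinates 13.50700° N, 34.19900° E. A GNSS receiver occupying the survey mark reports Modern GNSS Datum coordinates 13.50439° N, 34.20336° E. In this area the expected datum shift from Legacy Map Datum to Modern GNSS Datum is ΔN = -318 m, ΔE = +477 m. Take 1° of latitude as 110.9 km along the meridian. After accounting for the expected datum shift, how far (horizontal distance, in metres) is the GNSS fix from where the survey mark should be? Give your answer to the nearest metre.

29 m

Observed coordinate differences: Δφ = -0.00261°, Δλ = +0.00436°.
Converting to metres (1° lat = 110900 m, cos φ = 0.972341): observed ΔN = -289.4 m, observed ΔE = 470.2 m.
Subtracting the expected shift leaves a residual of -289.4 − (-318) = 28.6 m north and 470.2 − (477) = -6.8 m east.
Residual distance = √(28.6² + (-6.8)²) = 29.4 m.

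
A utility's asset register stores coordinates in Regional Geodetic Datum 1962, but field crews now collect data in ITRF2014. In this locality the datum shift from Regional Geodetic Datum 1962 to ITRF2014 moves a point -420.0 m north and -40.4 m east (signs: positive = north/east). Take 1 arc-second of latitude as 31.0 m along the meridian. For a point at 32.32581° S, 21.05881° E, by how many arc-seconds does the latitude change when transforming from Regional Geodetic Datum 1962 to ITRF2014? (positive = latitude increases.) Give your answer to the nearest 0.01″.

Δφ = -13.55″

1″ of latitude = 31.00 m, so Δφ = -420.0 / 31.00 = -13.548″.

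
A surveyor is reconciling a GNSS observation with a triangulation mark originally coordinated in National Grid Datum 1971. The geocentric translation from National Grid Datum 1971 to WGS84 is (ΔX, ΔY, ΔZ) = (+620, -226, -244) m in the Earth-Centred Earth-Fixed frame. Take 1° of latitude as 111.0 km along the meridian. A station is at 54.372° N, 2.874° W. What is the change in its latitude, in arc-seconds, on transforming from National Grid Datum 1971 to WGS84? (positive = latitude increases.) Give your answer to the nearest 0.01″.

sin φ = 0.812816, cos φ = 0.582520, sin λ = -0.050140, cos λ = 0.998742.
North component: ΔN = −sin φ cos λ·ΔX − sin φ sin λ·ΔY + cos φ·ΔZ = −(0.812816)(0.998742)(620) − (0.812816)(-0.050140)(-226) + (0.582520)(-244) = -654.66 m.
1° of latitude spans 111000 m, so Δφ = -654.66 / 111000 × 3600 = -21.232″.

Δφ = -21.23″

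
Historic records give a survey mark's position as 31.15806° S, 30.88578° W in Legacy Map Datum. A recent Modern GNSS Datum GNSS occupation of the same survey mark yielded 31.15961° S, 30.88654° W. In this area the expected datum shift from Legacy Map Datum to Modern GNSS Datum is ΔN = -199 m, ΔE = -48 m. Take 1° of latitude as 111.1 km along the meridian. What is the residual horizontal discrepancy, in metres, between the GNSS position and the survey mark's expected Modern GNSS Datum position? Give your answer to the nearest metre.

36 m

Observed coordinate differences: Δφ = -0.00155°, Δλ = -0.00076°.
Converting to metres (1° lat = 111100 m, cos φ = 0.855743): observed ΔN = -172.2 m, observed ΔE = -72.3 m.
Subtracting the expected shift leaves a residual of -172.2 − (-199) = 26.8 m north and -72.3 − (-48) = -24.3 m east.
Residual distance = √(26.8² + (-24.3)²) = 36.1 m.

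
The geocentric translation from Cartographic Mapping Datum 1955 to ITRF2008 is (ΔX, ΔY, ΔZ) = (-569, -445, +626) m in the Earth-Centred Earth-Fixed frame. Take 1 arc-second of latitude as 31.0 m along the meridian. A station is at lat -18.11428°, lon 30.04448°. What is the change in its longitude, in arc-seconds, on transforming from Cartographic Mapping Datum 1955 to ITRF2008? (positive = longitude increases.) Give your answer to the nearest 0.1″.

Δλ = -3.4″

sin φ = -0.310913, cos φ = 0.950438, sin λ = 0.500672, cos λ = 0.865637.
East component: ΔE = −sin λ·ΔX + cos λ·ΔY = −(0.500672)(-569) + (0.865637)(-445) = -100.33 m.
1° of latitude spans 3600 × 31.00 = 111600 m; at latitude φ, 1° of longitude spans that × cos φ = 106068.9 m, so Δλ = -100.33 / 106068.9 × 3600 = -3.405″.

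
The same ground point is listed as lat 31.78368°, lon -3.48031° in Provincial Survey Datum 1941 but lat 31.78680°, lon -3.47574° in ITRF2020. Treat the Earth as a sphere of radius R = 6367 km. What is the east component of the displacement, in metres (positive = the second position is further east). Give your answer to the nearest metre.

ΔE = 432 m

Δφ = 31.78680° − 31.78368° = +0.00312°; Δλ = -3.47574° − -3.48031° = +0.00457°.
1° along a meridian = πR/180 = 111125 m.
ΔN = Δφ × 111125 = 346.7 m; ΔE = Δλ × 111125 × cos(31.78368°) = +0.00457 × 111125 × 0.850043 = 431.7 m.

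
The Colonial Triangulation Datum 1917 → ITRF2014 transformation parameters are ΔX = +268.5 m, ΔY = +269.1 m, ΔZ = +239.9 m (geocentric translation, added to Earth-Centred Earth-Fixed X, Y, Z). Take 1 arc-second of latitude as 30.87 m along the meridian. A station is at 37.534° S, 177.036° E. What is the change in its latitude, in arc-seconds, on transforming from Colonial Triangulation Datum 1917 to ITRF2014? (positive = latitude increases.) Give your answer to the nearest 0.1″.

Δφ = 1.1″

sin φ = -0.609232, cos φ = 0.792992, sin λ = 0.051708, cos λ = -0.998662.
North component: ΔN = −sin φ cos λ·ΔX − sin φ sin λ·ΔY + cos φ·ΔZ = −(-0.609232)(-0.998662)(268.5) − (-0.609232)(0.051708)(269.1) + (0.792992)(239.9) = 35.36 m.
1° of latitude spans 3600 × 30.87 = 111132 m, so Δφ = 35.36 / 111132 × 3600 = 1.145″.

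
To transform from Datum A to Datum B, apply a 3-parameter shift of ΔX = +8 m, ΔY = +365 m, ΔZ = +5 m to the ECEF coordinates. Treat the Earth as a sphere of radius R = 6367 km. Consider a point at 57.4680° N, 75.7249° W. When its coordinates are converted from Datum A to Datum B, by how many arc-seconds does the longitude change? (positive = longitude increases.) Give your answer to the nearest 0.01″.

sin φ = 0.843091, cos φ = 0.537771, sin λ = -0.969123, cos λ = 0.246578.
East component: ΔE = −sin λ·ΔX + cos λ·ΔY = −(-0.969123)(8) + (0.246578)(365) = 97.75 m.
1° of latitude spans πR/180 = 111125 m; at latitude φ, 1° of longitude spans that × cos φ = 59759.8 m, so Δλ = 97.75 / 59759.8 × 3600 = 5.889″.

Δλ = 5.89″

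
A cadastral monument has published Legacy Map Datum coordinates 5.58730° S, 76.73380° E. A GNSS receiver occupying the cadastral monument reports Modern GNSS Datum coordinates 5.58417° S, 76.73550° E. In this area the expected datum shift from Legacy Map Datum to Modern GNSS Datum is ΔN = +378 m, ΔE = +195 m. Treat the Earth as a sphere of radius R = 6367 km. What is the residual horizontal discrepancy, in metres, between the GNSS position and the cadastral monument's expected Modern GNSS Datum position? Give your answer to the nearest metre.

31 m

Observed coordinate differences: Δφ = +0.00313°, Δλ = +0.00170°.
Converting to metres (1° lat = 111125 m, cos φ = 0.995249): observed ΔN = 347.8 m, observed ΔE = 188.0 m.
Subtracting the expected shift leaves a residual of 347.8 − (378) = -30.2 m north and 188.0 − (195) = -7.0 m east.
Residual distance = √((-30.2)² + (-7.0)²) = 31.0 m.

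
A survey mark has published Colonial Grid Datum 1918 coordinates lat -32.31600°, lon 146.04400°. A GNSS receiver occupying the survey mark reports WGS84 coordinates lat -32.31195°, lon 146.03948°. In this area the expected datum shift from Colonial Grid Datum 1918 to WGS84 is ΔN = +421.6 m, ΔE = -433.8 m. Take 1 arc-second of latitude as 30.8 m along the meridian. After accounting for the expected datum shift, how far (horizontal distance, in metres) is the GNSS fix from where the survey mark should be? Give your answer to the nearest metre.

Observed coordinate differences: Δφ = +0.00405°, Δλ = -0.00452°.
Converting to metres (1° lat = 110880 m, cos φ = 0.845113): observed ΔN = 449.1 m, observed ΔE = -423.6 m.
Subtracting the expected shift leaves a residual of 449.1 − (421.6) = 27.5 m north and -423.6 − (-433.8) = 10.2 m east.
Residual distance = √(27.5² + 10.2²) = 29.3 m.

29 m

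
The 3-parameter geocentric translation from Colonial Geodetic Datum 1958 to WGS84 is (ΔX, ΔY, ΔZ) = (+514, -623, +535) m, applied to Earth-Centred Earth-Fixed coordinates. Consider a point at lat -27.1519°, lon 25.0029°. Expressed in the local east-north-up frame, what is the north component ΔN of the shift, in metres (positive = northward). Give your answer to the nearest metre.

ΔN = 568 m

The local north axis is (−sin φ cos λ, −sin φ sin λ, cos φ), giving ΔN = 212.583 − 120.166 + 476.043 = 568.46 m.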